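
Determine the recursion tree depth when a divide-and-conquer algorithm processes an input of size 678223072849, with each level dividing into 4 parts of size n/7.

For divide and conquer with division factor 7:

Problem sizes at each level:
Level 0: 678223072849
Level 1: 96889010407
Level 2: 13841287201
Level 3: 1977326743
Level 4: 282475249
Level 5: 40353607
Level 6: 5764801
Level 7: 823543
Level 8: 117649
Level 9: 16807
Level 10: 2401
Level 11: 343
Level 12: 49
Level 13: 7
Level 14: 1

The root is level 0 and the size-1 base case is level 14 (the tree spans levels 0 through 14, i.e. 15 levels counting the root), so the depth is the number of divisions: log_7(678223072849) = 14

The recursion tree depth is log_7(678223072849) = 14. At each level, the problem size is divided by 7, so it takes 14 divisions to reduce to a base case of size 1. The algorithm makes 4 recursive calls at each level.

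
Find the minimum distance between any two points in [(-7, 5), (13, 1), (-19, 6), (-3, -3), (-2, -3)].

Computing all pairwise distances among 5 points:

d((-7, 5), (13, 1)) = 20.3961
d((-7, 5), (-19, 6)) = 12.0416
d((-7, 5), (-3, -3)) = 8.9443
d((-7, 5), (-2, -3)) = 9.434
d((13, 1), (-19, 6)) = 32.3883
d((13, 1), (-3, -3)) = 16.4924
d((13, 1), (-2, -3)) = 15.5242
d((-19, 6), (-3, -3)) = 18.3576
d((-19, 6), (-2, -3)) = 19.2354
d((-3, -3), (-2, -3)) = 1.0 <-- minimum

Closest pair: (-3, -3) and (-2, -3) with distance 1.0

The closest pair is (-3, -3) and (-2, -3) with Euclidean distance 1.0. For 5 points, brute-force pairwise comparison is shown above. For large n, the divide-and-conquer algorithm (sort by x, recurse on halves, check the dividing strip) achieves O(n log n).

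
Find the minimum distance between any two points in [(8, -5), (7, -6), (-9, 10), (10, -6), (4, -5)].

Computing all pairwise distances among 5 points:

d((8, -5), (7, -6)) = 1.4142 <-- minimum
d((8, -5), (-9, 10)) = 22.6716
d((8, -5), (10, -6)) = 2.2361
d((8, -5), (4, -5)) = 4.0
d((7, -6), (-9, 10)) = 22.6274
d((7, -6), (10, -6)) = 3.0
d((7, -6), (4, -5)) = 3.1623
d((-9, 10), (10, -6)) = 24.8395
d((-9, 10), (4, -5)) = 19.8494
d((10, -6), (4, -5)) = 6.0828

Closest pair: (8, -5) and (7, -6) with distance 1.4142

The closest pair is (8, -5) and (7, -6) with Euclidean distance 1.4142. For 5 points, brute-force pairwise comparison is shown above. For large n, the divide-and-conquer algorithm (sort by x, recurse on halves, check the dividing strip) achieves O(n log n).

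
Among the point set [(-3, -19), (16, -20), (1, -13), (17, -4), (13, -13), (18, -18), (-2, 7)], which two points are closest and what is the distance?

Computing all pairwise distances among 7 points:

d((-3, -19), (16, -20)) = 19.0263
d((-3, -19), (1, -13)) = 7.2111
d((-3, -19), (17, -4)) = 25.0
d((-3, -19), (13, -13)) = 17.088
d((-3, -19), (18, -18)) = 21.0238
d((-3, -19), (-2, 7)) = 26.0192
d((16, -20), (1, -13)) = 16.5529
d((16, -20), (17, -4)) = 16.0312
d((16, -20), (13, -13)) = 7.6158
d((16, -20), (18, -18)) = 2.8284 <-- minimum
d((16, -20), (-2, 7)) = 32.45
d((1, -13), (17, -4)) = 18.3576
d((1, -13), (13, -13)) = 12.0
d((1, -13), (18, -18)) = 17.72
d((1, -13), (-2, 7)) = 20.2237
d((17, -4), (13, -13)) = 9.8489
d((17, -4), (18, -18)) = 14.0357
d((17, -4), (-2, 7)) = 21.9545
d((13, -13), (18, -18)) = 7.0711
d((13, -13), (-2, 7)) = 25.0
d((18, -18), (-2, 7)) = 32.0156

Closest pair: (16, -20) and (18, -18) with distance 2.8284

The closest pair is (16, -20) and (18, -18) with Euclidean distance 2.8284. For 7 points, brute-force pairwise comparison is shown above. For large n, the divide-and-conquer algorithm (sort by x, recurse on halves, check the dividing strip) achieves O(n log n).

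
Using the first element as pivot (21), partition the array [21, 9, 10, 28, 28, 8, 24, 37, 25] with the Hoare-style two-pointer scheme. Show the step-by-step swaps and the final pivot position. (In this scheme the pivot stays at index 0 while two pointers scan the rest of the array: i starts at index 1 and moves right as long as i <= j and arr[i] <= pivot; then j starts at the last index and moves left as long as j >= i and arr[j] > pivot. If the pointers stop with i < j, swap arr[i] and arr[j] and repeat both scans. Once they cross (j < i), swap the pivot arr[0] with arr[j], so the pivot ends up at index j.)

Hoare-style two-pointer partition with pivot = 21:

Initial array: [21, 9, 10, 28, 28, 8, 24, 37, 25]

Pointers start at i = 1, j = 8.
i stops at index 3 (arr[3]=28 > 21), j stops at index 5 (arr[5]=8 <= 21): swap arr[3] and arr[5], array becomes [21, 9, 10, 8, 28, 28, 24, 37, 25]
i ends at 4, j ends at 3: the pointers have crossed (j < i), so scanning stops.

Swap pivot arr[0] with arr[3] to place pivot at position 3: [8, 9, 10, 21, 28, 28, 24, 37, 25]
Pivot position: 3

After partitioning with pivot 21, the array becomes [8, 9, 10, 21, 28, 28, 24, 37, 25]. The pivot is placed at index 3. All elements to the left of the pivot are <= 21, and all elements to the right are > 21.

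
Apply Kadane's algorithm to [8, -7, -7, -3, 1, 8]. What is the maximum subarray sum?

Using Kadane's algorithm on [8, -7, -7, -3, 1, 8]:

Scanning through the array:
Position 1 (value -7): max_ending_here = 1, max_so_far = 8
Position 2 (value -7): max_ending_here = -6, max_so_far = 8
Position 3 (value -3): max_ending_here = -3, max_so_far = 8
Position 4 (value 1): max_ending_here = 1, max_so_far = 8
Position 5 (value 8): max_ending_here = 9, max_so_far = 9

Maximum subarray: [1, 8]
Maximum sum: 9

The maximum subarray is [1, 8] with sum 9. This subarray runs from index 4 to index 5.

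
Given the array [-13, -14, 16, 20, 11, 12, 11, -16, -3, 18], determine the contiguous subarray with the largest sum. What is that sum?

Using Kadane's algorithm on [-13, -14, 16, 20, 11, 12, 11, -16, -3, 18]:

Scanning through the array:
Position 1 (value -14): max_ending_here = -14, max_so_far = -13
Position 2 (value 16): max_ending_here = 16, max_so_far = 16
Position 3 (value 20): max_ending_here = 36, max_so_far = 36
Position 4 (value 11): max_ending_here = 47, max_so_far = 47
Position 5 (value 12): max_ending_here = 59, max_so_far = 59
Position 6 (value 11): max_ending_here = 70, max_so_far = 70
Position 7 (value -16): max_ending_here = 54, max_so_far = 70
Position 8 (value -3): max_ending_here = 51, max_so_far = 70
Position 9 (value 18): max_ending_here = 69, max_so_far = 70

Maximum subarray: [16, 20, 11, 12, 11]
Maximum sum: 70

The maximum subarray is [16, 20, 11, 12, 11] with sum 70. This subarray runs from index 2 to index 6.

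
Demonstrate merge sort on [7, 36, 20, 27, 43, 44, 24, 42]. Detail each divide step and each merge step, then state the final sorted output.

Merge sort trace:

Split: [7, 36, 20, 27, 43, 44, 24, 42] -> [7, 36, 20, 27] and [43, 44, 24, 42]
  Split: [7, 36, 20, 27] -> [7, 36] and [20, 27]
    Split: [7, 36] -> [7] and [36]
    Merge: [7] + [36] -> [7, 36]
    Split: [20, 27] -> [20] and [27]
    Merge: [20] + [27] -> [20, 27]
  Merge: [7, 36] + [20, 27] -> [7, 20, 27, 36]
  Split: [43, 44, 24, 42] -> [43, 44] and [24, 42]
    Split: [43, 44] -> [43] and [44]
    Merge: [43] + [44] -> [43, 44]
    Split: [24, 42] -> [24] and [42]
    Merge: [24] + [42] -> [24, 42]
  Merge: [43, 44] + [24, 42] -> [24, 42, 43, 44]
Merge: [7, 20, 27, 36] + [24, 42, 43, 44] -> [7, 20, 24, 27, 36, 42, 43, 44]

Final sorted array: [7, 20, 24, 27, 36, 42, 43, 44]

The merge sort proceeds by recursively splitting the array and merging sorted halves.
After all merges, the sorted array is [7, 20, 24, 27, 36, 42, 43, 44].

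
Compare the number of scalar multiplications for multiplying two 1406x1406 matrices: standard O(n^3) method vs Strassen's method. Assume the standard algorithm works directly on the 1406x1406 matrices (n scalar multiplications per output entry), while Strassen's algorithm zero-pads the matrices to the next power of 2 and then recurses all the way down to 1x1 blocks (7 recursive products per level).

Matrix multiplication for 1406x1406 matrices:

Strassen's algorithm requires power-of-2 dimensions. Pad 1406x1406 to 2048x2048 (next power of 2).

Standard algorithm: 1406^3 = 2779431416 multiplications
Strassen's algorithm: 7^(log2(2048)) = 7^11 = 1977326743 multiplications
Savings: 2779431416 - 1977326743 = 802104673 multiplications

Standard: 2779431416 multiplications (1406^3). Strassen: 1977326743 multiplications (7^11, after padding to 2048x2048). Strassen reduces 8 recursive multiplications to 7 at each level.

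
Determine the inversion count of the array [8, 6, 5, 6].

Finding inversions in [8, 6, 5, 6]:

(0, 1): arr[0]=8 > arr[1]=6
(0, 2): arr[0]=8 > arr[2]=5
(0, 3): arr[0]=8 > arr[3]=6
(1, 2): arr[1]=6 > arr[2]=5

Total inversions: 4

The array has 4 inversion(s): (0,1), (0,2), (0,3), (1,2). Each pair (i,j) satisfies i < j and arr[i] > arr[j].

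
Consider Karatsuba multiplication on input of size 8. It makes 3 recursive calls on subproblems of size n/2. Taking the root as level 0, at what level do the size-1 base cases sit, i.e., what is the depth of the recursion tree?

For divide and conquer with division factor 2:

Problem sizes at each level:
Level 0: 8
Level 1: 4
Level 2: 2
Level 3: 1

The root is level 0 and the size-1 base case is level 3 (the tree spans levels 0 through 3, i.e. 4 levels counting the root), so the depth is the number of divisions: log_2(8) = 3

The recursion tree depth is log_2(8) = 3. At each level, the problem size is divided by 2, so it takes 3 divisions to reduce to a base case of size 1. The algorithm makes 3 recursive calls at each level.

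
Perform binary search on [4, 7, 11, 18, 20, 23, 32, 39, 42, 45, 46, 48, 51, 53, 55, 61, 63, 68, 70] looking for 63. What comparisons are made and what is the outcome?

Binary search for 63 in [4, 7, 11, 18, 20, 23, 32, 39, 42, 45, 46, 48, 51, 53, 55, 61, 63, 68, 70]:

lo=0, hi=18, mid=9, arr[mid]=45 -> 45 < 63, search right half
lo=10, hi=18, mid=14, arr[mid]=55 -> 55 < 63, search right half
lo=15, hi=18, mid=16, arr[mid]=63 -> Found target at index 16!

Binary search finds 63 at index 16 after 3 comparisons. The search repeatedly halves the search space by comparing with the middle element.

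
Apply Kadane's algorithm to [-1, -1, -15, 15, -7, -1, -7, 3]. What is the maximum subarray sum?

Using Kadane's algorithm on [-1, -1, -15, 15, -7, -1, -7, 3]:

Scanning through the array:
Position 1 (value -1): max_ending_here = -1, max_so_far = -1
Position 2 (value -15): max_ending_here = -15, max_so_far = -1
Position 3 (value 15): max_ending_here = 15, max_so_far = 15
Position 4 (value -7): max_ending_here = 8, max_so_far = 15
Position 5 (value -1): max_ending_here = 7, max_so_far = 15
Position 6 (value -7): max_ending_here = 0, max_so_far = 15
Position 7 (value 3): max_ending_here = 3, max_so_far = 15

Maximum subarray: [15]
Maximum sum: 15

The maximum subarray is [15] with sum 15. This subarray runs from index 3 to index 3.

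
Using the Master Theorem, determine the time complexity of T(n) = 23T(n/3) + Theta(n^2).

Master Theorem for T(n) = 23T(n/3) + O(n^2):

a = 23, b = 3, c = 2
log_b(a) = log_3(23) = 2.8540

Case 1: c = 2 < log_3(23) = 2.8540
T(n) = O(n^(log_3 23))

For T(n) = 23T(n/3) + O(n^2): log_3(23) = 2.8540. This is Case 1 of the Master Theorem (c < log_b(a), work dominated by leaves), giving O(n^(log_3 23)).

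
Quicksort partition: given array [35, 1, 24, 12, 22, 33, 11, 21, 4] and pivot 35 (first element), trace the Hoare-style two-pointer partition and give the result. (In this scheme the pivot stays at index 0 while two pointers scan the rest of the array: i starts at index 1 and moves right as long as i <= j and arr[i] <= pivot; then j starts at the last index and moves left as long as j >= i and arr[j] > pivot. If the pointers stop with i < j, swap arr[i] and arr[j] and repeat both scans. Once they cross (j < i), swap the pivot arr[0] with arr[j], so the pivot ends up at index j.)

Hoare-style two-pointer partition with pivot = 35:

Initial array: [35, 1, 24, 12, 22, 33, 11, 21, 4]

Pointers start at i = 1, j = 8.
i ends at 9, j ends at 8: the pointers have crossed (j < i), so scanning stops.

Swap pivot arr[0] with arr[8] to place pivot at position 8: [4, 1, 24, 12, 22, 33, 11, 21, 35]
Pivot position: 8

After partitioning with pivot 35, the array becomes [4, 1, 24, 12, 22, 33, 11, 21, 35]. The pivot is placed at index 8. All elements to the left of the pivot are <= 35, and all elements to the right are > 35.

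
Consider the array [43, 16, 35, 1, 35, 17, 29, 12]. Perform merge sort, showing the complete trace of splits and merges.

Merge sort trace:

Split: [43, 16, 35, 1, 35, 17, 29, 12] -> [43, 16, 35, 1] and [35, 17, 29, 12]
  Split: [43, 16, 35, 1] -> [43, 16] and [35, 1]
    Split: [43, 16] -> [43] and [16]
    Merge: [43] + [16] -> [16, 43]
    Split: [35, 1] -> [35] and [1]
    Merge: [35] + [1] -> [1, 35]
  Merge: [16, 43] + [1, 35] -> [1, 16, 35, 43]
  Split: [35, 17, 29, 12] -> [35, 17] and [29, 12]
    Split: [35, 17] -> [35] and [17]
    Merge: [35] + [17] -> [17, 35]
    Split: [29, 12] -> [29] and [12]
    Merge: [29] + [12] -> [12, 29]
  Merge: [17, 35] + [12, 29] -> [12, 17, 29, 35]
Merge: [1, 16, 35, 43] + [12, 17, 29, 35] -> [1, 12, 16, 17, 29, 35, 35, 43]

Final sorted array: [1, 12, 16, 17, 29, 35, 35, 43]

The merge sort proceeds by recursively splitting the array and merging sorted halves.
After all merges, the sorted array is [1, 12, 16, 17, 29, 35, 35, 43].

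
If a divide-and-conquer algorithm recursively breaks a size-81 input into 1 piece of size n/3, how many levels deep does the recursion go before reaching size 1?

For divide and conquer with division factor 3:

Problem sizes at each level:
Level 0: 81
Level 1: 27
Level 2: 9
Level 3: 3
Level 4: 1

The root is level 0 and the size-1 base case is level 4 (the tree spans levels 0 through 4, i.e. 5 levels counting the root), so the depth is the number of divisions: log_3(81) = 4

The recursion tree depth is log_3(81) = 4. At each level, the problem size is divided by 3, so it takes 4 divisions to reduce to a base case of size 1. The algorithm makes 1 recursive call at each level.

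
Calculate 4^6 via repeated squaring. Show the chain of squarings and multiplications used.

Computing 4^6 by squaring (build up from 4^1; each line after the first costs one multiplication):

4^1 = 4
4^2 = (4^1)^2 = 4^2 = 16
4^3 = 4 * 4^2 = 4 * 16 = 64
4^6 = (4^3)^2 = 64^2 = 4096

Result: 4096
Multiplications needed: 3 (3 lines after 4^1)

4^6 = 4096. Using exponentiation by squaring, this requires 3 multiplications. The key idea: if the exponent is even, square the half-power; if odd, multiply by the base once.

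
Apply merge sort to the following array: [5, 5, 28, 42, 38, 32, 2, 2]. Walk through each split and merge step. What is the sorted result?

Merge sort trace:

Split: [5, 5, 28, 42, 38, 32, 2, 2] -> [5, 5, 28, 42] and [38, 32, 2, 2]
  Split: [5, 5, 28, 42] -> [5, 5] and [28, 42]
    Split: [5, 5] -> [5] and [5]
    Merge: [5] + [5] -> [5, 5]
    Split: [28, 42] -> [28] and [42]
    Merge: [28] + [42] -> [28, 42]
  Merge: [5, 5] + [28, 42] -> [5, 5, 28, 42]
  Split: [38, 32, 2, 2] -> [38, 32] and [2, 2]
    Split: [38, 32] -> [38] and [32]
    Merge: [38] + [32] -> [32, 38]
    Split: [2, 2] -> [2] and [2]
    Merge: [2] + [2] -> [2, 2]
  Merge: [32, 38] + [2, 2] -> [2, 2, 32, 38]
Merge: [5, 5, 28, 42] + [2, 2, 32, 38] -> [2, 2, 5, 5, 28, 32, 38, 42]

Final sorted array: [2, 2, 5, 5, 28, 32, 38, 42]

The merge sort proceeds by recursively splitting the array and merging sorted halves.
After all merges, the sorted array is [2, 2, 5, 5, 28, 32, 38, 42].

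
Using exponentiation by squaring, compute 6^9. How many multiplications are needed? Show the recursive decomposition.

Computing 6^9 by squaring (build up from 6^1; each line after the first costs one multiplication):

6^1 = 6
6^2 = (6^1)^2 = 6^2 = 36
6^4 = (6^2)^2 = 36^2 = 1296
6^8 = (6^4)^2 = 1296^2 = 1679616
6^9 = 6 * 6^8 = 6 * 1679616 = 10077696

Result: 10077696
Multiplications needed: 4 (4 lines after 6^1)

6^9 = 10077696. Using exponentiation by squaring, this requires 4 multiplications. The key idea: if the exponent is even, square the half-power; if odd, multiply by the base once.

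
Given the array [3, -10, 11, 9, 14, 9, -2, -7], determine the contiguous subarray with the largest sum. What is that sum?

Using Kadane's algorithm on [3, -10, 11, 9, 14, 9, -2, -7]:

Scanning through the array:
Position 1 (value -10): max_ending_here = -7, max_so_far = 3
Position 2 (value 11): max_ending_here = 11, max_so_far = 11
Position 3 (value 9): max_ending_here = 20, max_so_far = 20
Position 4 (value 14): max_ending_here = 34, max_so_far = 34
Position 5 (value 9): max_ending_here = 43, max_so_far = 43
Position 6 (value -2): max_ending_here = 41, max_so_far = 43
Position 7 (value -7): max_ending_here = 34, max_so_far = 43

Maximum subarray: [11, 9, 14, 9]
Maximum sum: 43

The maximum subarray is [11, 9, 14, 9] with sum 43. This subarray runs from index 2 to index 5.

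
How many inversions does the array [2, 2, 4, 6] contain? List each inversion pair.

Finding inversions in [2, 2, 4, 6]:


Total inversions: 0

The array has 0 inversions. It is already sorted.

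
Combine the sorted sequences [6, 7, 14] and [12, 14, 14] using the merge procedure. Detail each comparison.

Merging process:

Compare 6 vs 12: take 6 from left. Merged: [6]
Compare 7 vs 12: take 7 from left. Merged: [6, 7]
Compare 14 vs 12: take 12 from right. Merged: [6, 7, 12]
Compare 14 vs 14: take 14 from left. Merged: [6, 7, 12, 14]
Append remaining from right: [14, 14]. Merged: [6, 7, 12, 14, 14, 14]

Final merged array: [6, 7, 12, 14, 14, 14]
Total comparisons: 4

The merged array is [6, 7, 12, 14, 14, 14], requiring 4 comparisons. The merge step runs in O(n) time where n is the total number of elements.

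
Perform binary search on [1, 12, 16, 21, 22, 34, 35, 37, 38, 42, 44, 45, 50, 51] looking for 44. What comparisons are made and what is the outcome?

Binary search for 44 in [1, 12, 16, 21, 22, 34, 35, 37, 38, 42, 44, 45, 50, 51]:

lo=0, hi=13, mid=6, arr[mid]=35 -> 35 < 44, search right half
lo=7, hi=13, mid=10, arr[mid]=44 -> Found target at index 10!

Binary search finds 44 at index 10 after 2 comparisons. The search repeatedly halves the search space by comparing with the middle element.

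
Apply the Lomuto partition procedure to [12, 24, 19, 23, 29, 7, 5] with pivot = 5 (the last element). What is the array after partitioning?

Lomuto partition with pivot = 5:

Initial array: [12, 24, 19, 23, 29, 7, 5]

arr[0]=12 > 5: no swap
arr[1]=24 > 5: no swap
arr[2]=19 > 5: no swap
arr[3]=23 > 5: no swap
arr[4]=29 > 5: no swap
arr[5]=7 > 5: no swap

Place pivot at position 0: [5, 24, 19, 23, 29, 7, 12]
Pivot position: 0

After partitioning with pivot 5, the array becomes [5, 24, 19, 23, 29, 7, 12]. The pivot is placed at index 0. All elements to the left of the pivot are <= 5, and all elements to the right are > 5.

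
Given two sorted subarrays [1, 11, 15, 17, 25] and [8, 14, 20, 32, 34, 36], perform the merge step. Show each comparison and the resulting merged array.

Merging process:

Compare 1 vs 8: take 1 from left. Merged: [1]
Compare 11 vs 8: take 8 from right. Merged: [1, 8]
Compare 11 vs 14: take 11 from left. Merged: [1, 8, 11]
Compare 15 vs 14: take 14 from right. Merged: [1, 8, 11, 14]
Compare 15 vs 20: take 15 from left. Merged: [1, 8, 11, 14, 15]
Compare 17 vs 20: take 17 from left. Merged: [1, 8, 11, 14, 15, 17]
Compare 25 vs 20: take 20 from right. Merged: [1, 8, 11, 14, 15, 17, 20]
Compare 25 vs 32: take 25 from left. Merged: [1, 8, 11, 14, 15, 17, 20, 25]
Append remaining from right: [32, 34, 36]. Merged: [1, 8, 11, 14, 15, 17, 20, 25, 32, 34, 36]

Final merged array: [1, 8, 11, 14, 15, 17, 20, 25, 32, 34, 36]
Total comparisons: 8

The merged array is [1, 8, 11, 14, 15, 17, 20, 25, 32, 34, 36], requiring 8 comparisons. The merge step runs in O(n) time where n is the total number of elements.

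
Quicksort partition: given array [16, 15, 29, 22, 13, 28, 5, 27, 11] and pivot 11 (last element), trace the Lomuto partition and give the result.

Lomuto partition with pivot = 11:

Initial array: [16, 15, 29, 22, 13, 28, 5, 27, 11]

arr[0]=16 > 11: no swap
arr[1]=15 > 11: no swap
arr[2]=29 > 11: no swap
arr[3]=22 > 11: no swap
arr[4]=13 > 11: no swap
arr[5]=28 > 11: no swap
arr[6]=5 <= 11: swap with position 0, array becomes [5, 15, 29, 22, 13, 28, 16, 27, 11]
arr[7]=27 > 11: no swap

Place pivot at position 1: [5, 11, 29, 22, 13, 28, 16, 27, 15]
Pivot position: 1

After partitioning with pivot 11, the array becomes [5, 11, 29, 22, 13, 28, 16, 27, 15]. The pivot is placed at index 1. All elements to the left of the pivot are <= 11, and all elements to the right are > 11.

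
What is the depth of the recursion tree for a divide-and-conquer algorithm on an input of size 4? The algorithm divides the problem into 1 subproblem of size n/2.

For divide and conquer with division factor 2:

Problem sizes at each level:
Level 0: 4
Level 1: 2
Level 2: 1

The root is level 0 and the size-1 base case is level 2 (the tree spans levels 0 through 2, i.e. 3 levels counting the root), so the depth is the number of divisions: log_2(4) = 2

The recursion tree depth is log_2(4) = 2. At each level, the problem size is divided by 2, so it takes 2 divisions to reduce to a base case of size 1. The algorithm makes 1 recursive call at each level.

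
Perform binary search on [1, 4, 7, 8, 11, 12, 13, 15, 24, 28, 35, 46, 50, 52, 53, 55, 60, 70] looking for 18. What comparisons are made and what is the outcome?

Binary search for 18 in [1, 4, 7, 8, 11, 12, 13, 15, 24, 28, 35, 46, 50, 52, 53, 55, 60, 70]:

lo=0, hi=17, mid=8, arr[mid]=24 -> 24 > 18, search left half
lo=0, hi=7, mid=3, arr[mid]=8 -> 8 < 18, search right half
lo=4, hi=7, mid=5, arr[mid]=12 -> 12 < 18, search right half
lo=6, hi=7, mid=6, arr[mid]=13 -> 13 < 18, search right half
lo=7, hi=7, mid=7, arr[mid]=15 -> 15 < 18, search right half
lo=8 > hi=7, target 18 not found

Binary search determines that 18 is not in the array after 5 comparisons. The search space was exhausted without finding the target.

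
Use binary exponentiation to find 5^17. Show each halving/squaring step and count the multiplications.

Computing 5^17 by squaring (build up from 5^1; each line after the first costs one multiplication):

5^1 = 5
5^2 = (5^1)^2 = 5^2 = 25
5^4 = (5^2)^2 = 25^2 = 625
5^8 = (5^4)^2 = 625^2 = 390625
5^16 = (5^8)^2 = 390625^2 = 152587890625
5^17 = 5 * 5^16 = 5 * 152587890625 = 762939453125

Result: 762939453125
Multiplications needed: 5 (5 lines after 5^1)

5^17 = 762939453125. Using exponentiation by squaring, this requires 5 multiplications. The key idea: if the exponent is even, square the half-power; if odd, multiply by the base once.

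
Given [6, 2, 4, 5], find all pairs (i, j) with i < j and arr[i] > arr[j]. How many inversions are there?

Finding inversions in [6, 2, 4, 5]:

(0, 1): arr[0]=6 > arr[1]=2
(0, 2): arr[0]=6 > arr[2]=4
(0, 3): arr[0]=6 > arr[3]=5

Total inversions: 3

The array has 3 inversion(s): (0,1), (0,2), (0,3). Each pair (i,j) satisfies i < j and arr[i] > arr[j].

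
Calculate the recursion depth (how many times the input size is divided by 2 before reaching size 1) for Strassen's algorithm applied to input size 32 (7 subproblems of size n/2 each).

For divide and conquer with division factor 2:

Problem sizes at each level:
Level 0: 32
Level 1: 16
Level 2: 8
Level 3: 4
Level 4: 2
Level 5: 1

The root is level 0 and the size-1 base case is level 5 (the tree spans levels 0 through 5, i.e. 6 levels counting the root), so the depth is the number of divisions: log_2(32) = 5

The recursion tree depth is log_2(32) = 5. At each level, the problem size is divided by 2, so it takes 5 divisions to reduce to a base case of size 1. The algorithm makes 7 recursive calls at each level.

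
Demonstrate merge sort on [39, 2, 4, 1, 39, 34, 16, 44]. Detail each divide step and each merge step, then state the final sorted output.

Merge sort trace:

Split: [39, 2, 4, 1, 39, 34, 16, 44] -> [39, 2, 4, 1] and [39, 34, 16, 44]
  Split: [39, 2, 4, 1] -> [39, 2] and [4, 1]
    Split: [39, 2] -> [39] and [2]
    Merge: [39] + [2] -> [2, 39]
    Split: [4, 1] -> [4] and [1]
    Merge: [4] + [1] -> [1, 4]
  Merge: [2, 39] + [1, 4] -> [1, 2, 4, 39]
  Split: [39, 34, 16, 44] -> [39, 34] and [16, 44]
    Split: [39, 34] -> [39] and [34]
    Merge: [39] + [34] -> [34, 39]
    Split: [16, 44] -> [16] and [44]
    Merge: [16] + [44] -> [16, 44]
  Merge: [34, 39] + [16, 44] -> [16, 34, 39, 44]
Merge: [1, 2, 4, 39] + [16, 34, 39, 44] -> [1, 2, 4, 16, 34, 39, 39, 44]

Final sorted array: [1, 2, 4, 16, 34, 39, 39, 44]

The merge sort proceeds by recursively splitting the array and merging sorted halves.
After all merges, the sorted array is [1, 2, 4, 16, 34, 39, 39, 44].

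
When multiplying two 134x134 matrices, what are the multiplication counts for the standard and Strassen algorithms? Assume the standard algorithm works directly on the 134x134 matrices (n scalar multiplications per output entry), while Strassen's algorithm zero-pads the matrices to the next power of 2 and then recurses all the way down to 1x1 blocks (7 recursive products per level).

Matrix multiplication for 134x134 matrices:

Strassen's algorithm requires power-of-2 dimensions. Pad 134x134 to 256x256 (next power of 2).

Standard algorithm: 134^3 = 2406104 multiplications
Strassen's algorithm: 7^(log2(256)) = 7^8 = 5764801 multiplications
Difference: 2406104 - 5764801 = -3358697 (Strassen uses MORE here due to padding overhead — for small or just-over-power-of-2 n, padding can outweigh the per-level savings)

Standard: 2406104 multiplications (134^3). Strassen: 5764801 multiplications (7^8, after padding to 256x256). Strassen reduces 8 recursive multiplications to 7 at each level.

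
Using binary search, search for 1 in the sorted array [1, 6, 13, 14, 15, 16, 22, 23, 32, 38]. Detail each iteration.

Binary search for 1 in [1, 6, 13, 14, 15, 16, 22, 23, 32, 38]:

lo=0, hi=9, mid=4, arr[mid]=15 -> 15 > 1, search left half
lo=0, hi=3, mid=1, arr[mid]=6 -> 6 > 1, search left half
lo=0, hi=0, mid=0, arr[mid]=1 -> Found target at index 0!

Binary search finds 1 at index 0 after 3 comparisons. The search repeatedly halves the search space by comparing with the middle element.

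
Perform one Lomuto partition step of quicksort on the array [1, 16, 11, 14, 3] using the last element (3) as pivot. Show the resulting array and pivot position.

Lomuto partition with pivot = 3:

Initial array: [1, 16, 11, 14, 3]

arr[0]=1 <= 3: swap with position 0, array becomes [1, 16, 11, 14, 3]
arr[1]=16 > 3: no swap
arr[2]=11 > 3: no swap
arr[3]=14 > 3: no swap

Place pivot at position 1: [1, 3, 11, 14, 16]
Pivot position: 1

After partitioning with pivot 3, the array becomes [1, 3, 11, 14, 16]. The pivot is placed at index 1. All elements to the left of the pivot are <= 3, and all elements to the right are > 3.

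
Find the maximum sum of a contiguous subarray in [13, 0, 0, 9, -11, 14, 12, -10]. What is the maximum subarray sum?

Using Kadane's algorithm on [13, 0, 0, 9, -11, 14, 12, -10]:

Scanning through the array:
Position 1 (value 0): max_ending_here = 13, max_so_far = 13
Position 2 (value 0): max_ending_here = 13, max_so_far = 13
Position 3 (value 9): max_ending_here = 22, max_so_far = 22
Position 4 (value -11): max_ending_here = 11, max_so_far = 22
Position 5 (value 14): max_ending_here = 25, max_so_far = 25
Position 6 (value 12): max_ending_here = 37, max_so_far = 37
Position 7 (value -10): max_ending_here = 27, max_so_far = 37

Maximum subarray: [13, 0, 0, 9, -11, 14, 12]
Maximum sum: 37

The maximum subarray is [13, 0, 0, 9, -11, 14, 12] with sum 37. This subarray runs from index 0 to index 6.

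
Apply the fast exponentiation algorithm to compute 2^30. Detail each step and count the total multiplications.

Computing 2^30 by squaring (build up from 2^1; each line after the first costs one multiplication):

2^1 = 2
2^2 = (2^1)^2 = 2^2 = 4
2^3 = 2 * 2^2 = 2 * 4 = 8
2^6 = (2^3)^2 = 8^2 = 64
2^7 = 2 * 2^6 = 2 * 64 = 128
2^14 = (2^7)^2 = 128^2 = 16384
2^15 = 2 * 2^14 = 2 * 16384 = 32768
2^30 = (2^15)^2 = 32768^2 = 1073741824

Result: 1073741824
Multiplications needed: 7 (7 lines after 2^1)

2^30 = 1073741824. Using exponentiation by squaring, this requires 7 multiplications. The key idea: if the exponent is even, square the half-power; if odd, multiply by the base once.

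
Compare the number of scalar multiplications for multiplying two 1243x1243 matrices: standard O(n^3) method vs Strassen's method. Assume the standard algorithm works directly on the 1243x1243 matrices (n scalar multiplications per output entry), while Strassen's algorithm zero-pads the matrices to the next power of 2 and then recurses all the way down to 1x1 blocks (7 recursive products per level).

Matrix multiplication for 1243x1243 matrices:

Strassen's algorithm requires power-of-2 dimensions. Pad 1243x1243 to 2048x2048 (next power of 2).

Standard algorithm: 1243^3 = 1920495907 multiplications
Strassen's algorithm: 7^(log2(2048)) = 7^11 = 1977326743 multiplications
Difference: 1920495907 - 1977326743 = -56830836 (Strassen uses MORE here due to padding overhead — for small or just-over-power-of-2 n, padding can outweigh the per-level savings)

Standard: 1920495907 multiplications (1243^3). Strassen: 1977326743 multiplications (7^11, after padding to 2048x2048). Strassen reduces 8 recursive multiplications to 7 at each level.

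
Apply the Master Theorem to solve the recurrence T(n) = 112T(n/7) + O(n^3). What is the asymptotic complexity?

Master Theorem for T(n) = 112T(n/7) + O(n^3):

a = 112, b = 7, c = 3
log_b(a) = log_7(112) = 2.4248

Case 3: c = 3 > log_7(112) = 2.4248
T(n) = O(n^3) = O(n^3)

For T(n) = 112T(n/7) + O(n^3): log_7(112) = 2.4248. This is Case 3 of the Master Theorem (c > log_b(a), work dominated by root), giving O(n^3).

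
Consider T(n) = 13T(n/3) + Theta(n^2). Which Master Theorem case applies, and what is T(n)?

Master Theorem for T(n) = 13T(n/3) + O(n^2):

a = 13, b = 3, c = 2
log_b(a) = log_3(13) = 2.3347

Case 1: c = 2 < log_3(13) = 2.3347
T(n) = O(n^(log_3 13))

For T(n) = 13T(n/3) + O(n^2): log_3(13) = 2.3347. This is Case 1 of the Master Theorem (c < log_b(a), work dominated by leaves), giving O(n^(log_3 13)).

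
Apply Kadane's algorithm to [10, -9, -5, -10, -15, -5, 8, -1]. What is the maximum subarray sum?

Using Kadane's algorithm on [10, -9, -5, -10, -15, -5, 8, -1]:

Scanning through the array:
Position 1 (value -9): max_ending_here = 1, max_so_far = 10
Position 2 (value -5): max_ending_here = -4, max_so_far = 10
Position 3 (value -10): max_ending_here = -10, max_so_far = 10
Position 4 (value -15): max_ending_here = -15, max_so_far = 10
Position 5 (value -5): max_ending_here = -5, max_so_far = 10
Position 6 (value 8): max_ending_here = 8, max_so_far = 10
Position 7 (value -1): max_ending_here = 7, max_so_far = 10

Maximum subarray: [10]
Maximum sum: 10

The maximum subarray is [10] with sum 10. This subarray runs from index 0 to index 0.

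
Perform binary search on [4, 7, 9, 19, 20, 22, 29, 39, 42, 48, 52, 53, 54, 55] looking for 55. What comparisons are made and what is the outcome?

Binary search for 55 in [4, 7, 9, 19, 20, 22, 29, 39, 42, 48, 52, 53, 54, 55]:

lo=0, hi=13, mid=6, arr[mid]=29 -> 29 < 55, search right half
lo=7, hi=13, mid=10, arr[mid]=52 -> 52 < 55, search right half
lo=11, hi=13, mid=12, arr[mid]=54 -> 54 < 55, search right half
lo=13, hi=13, mid=13, arr[mid]=55 -> Found target at index 13!

Binary search finds 55 at index 13 after 4 comparisons. The search repeatedly halves the search space by comparing with the middle element.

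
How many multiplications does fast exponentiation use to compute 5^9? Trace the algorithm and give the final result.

Computing 5^9 by squaring (build up from 5^1; each line after the first costs one multiplication):

5^1 = 5
5^2 = (5^1)^2 = 5^2 = 25
5^4 = (5^2)^2 = 25^2 = 625
5^8 = (5^4)^2 = 625^2 = 390625
5^9 = 5 * 5^8 = 5 * 390625 = 1953125

Result: 1953125
Multiplications needed: 4 (4 lines after 5^1)

5^9 = 1953125. Using exponentiation by squaring, this requires 4 multiplications. The key idea: if the exponent is even, square the half-power; if odd, multiply by the base once.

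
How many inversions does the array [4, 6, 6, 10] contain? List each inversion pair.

Finding inversions in [4, 6, 6, 10]:


Total inversions: 0

The array has 0 inversions. It is already sorted.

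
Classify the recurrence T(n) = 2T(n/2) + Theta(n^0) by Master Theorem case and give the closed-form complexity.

Master Theorem for T(n) = 2T(n/2) + O(n^0):

a = 2, b = 2, c = 0
log_b(a) = log_2(2) = 1.0000

Case 1: c = 0 < log_2(2) = 1.0000
T(n) = O(n^(log_2 2)) = O(n)

For T(n) = 2T(n/2) + O(n^0): log_2(2) = 1.0000. This is Case 1 of the Master Theorem (c < log_b(a), work dominated by leaves), giving O(n).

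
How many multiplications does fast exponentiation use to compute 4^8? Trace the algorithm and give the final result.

Computing 4^8 by squaring (build up from 4^1; each line after the first costs one multiplication):

4^1 = 4
4^2 = (4^1)^2 = 4^2 = 16
4^4 = (4^2)^2 = 16^2 = 256
4^8 = (4^4)^2 = 256^2 = 65536

Result: 65536
Multiplications needed: 3 (3 lines after 4^1)

4^8 = 65536. Using exponentiation by squaring, this requires 3 multiplications. The key idea: if the exponent is even, square the half-power; if odd, multiply by the base once.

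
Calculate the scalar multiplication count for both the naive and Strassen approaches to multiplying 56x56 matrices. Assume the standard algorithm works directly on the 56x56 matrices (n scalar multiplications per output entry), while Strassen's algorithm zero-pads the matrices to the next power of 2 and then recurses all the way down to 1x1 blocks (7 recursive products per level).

Matrix multiplication for 56x56 matrices:

Strassen's algorithm requires power-of-2 dimensions. Pad 56x56 to 64x64 (next power of 2).

Standard algorithm: 56^3 = 175616 multiplications
Strassen's algorithm: 7^(log2(64)) = 7^6 = 117649 multiplications
Savings: 175616 - 117649 = 57967 multiplications

Standard: 175616 multiplications (56^3). Strassen: 117649 multiplications (7^6, after padding to 64x64). Strassen reduces 8 recursive multiplications to 7 at each level.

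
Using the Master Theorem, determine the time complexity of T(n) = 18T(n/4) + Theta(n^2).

Master Theorem for T(n) = 18T(n/4) + O(n^2):

a = 18, b = 4, c = 2
log_b(a) = log_4(18) = 2.0850

Case 1: c = 2 < log_4(18) = 2.0850
T(n) = O(n^(log_4 18))

For T(n) = 18T(n/4) + O(n^2): log_4(18) = 2.0850. This is Case 1 of the Master Theorem (c < log_b(a), work dominated by leaves), giving O(n^(log_4 18)).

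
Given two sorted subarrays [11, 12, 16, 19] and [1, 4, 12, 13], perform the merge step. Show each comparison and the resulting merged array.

Merging process:

Compare 11 vs 1: take 1 from right. Merged: [1]
Compare 11 vs 4: take 4 from right. Merged: [1, 4]
Compare 11 vs 12: take 11 from left. Merged: [1, 4, 11]
Compare 12 vs 12: take 12 from left. Merged: [1, 4, 11, 12]
Compare 16 vs 12: take 12 from right. Merged: [1, 4, 11, 12, 12]
Compare 16 vs 13: take 13 from right. Merged: [1, 4, 11, 12, 12, 13]
Append remaining from left: [16, 19]. Merged: [1, 4, 11, 12, 12, 13, 16, 19]

Final merged array: [1, 4, 11, 12, 12, 13, 16, 19]
Total comparisons: 6

The merged array is [1, 4, 11, 12, 12, 13, 16, 19], requiring 6 comparisons. The merge step runs in O(n) time where n is the total number of elements.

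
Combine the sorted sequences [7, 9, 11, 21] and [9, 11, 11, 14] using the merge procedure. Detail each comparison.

Merging process:

Compare 7 vs 9: take 7 from left. Merged: [7]
Compare 9 vs 9: take 9 from left. Merged: [7, 9]
Compare 11 vs 9: take 9 from right. Merged: [7, 9, 9]
Compare 11 vs 11: take 11 from left. Merged: [7, 9, 9, 11]
Compare 21 vs 11: take 11 from right. Merged: [7, 9, 9, 11, 11]
Compare 21 vs 11: take 11 from right. Merged: [7, 9, 9, 11, 11, 11]
Compare 21 vs 14: take 14 from right. Merged: [7, 9, 9, 11, 11, 11, 14]
Append remaining from left: [21]. Merged: [7, 9, 9, 11, 11, 11, 14, 21]

Final merged array: [7, 9, 9, 11, 11, 11, 14, 21]
Total comparisons: 7

The merged array is [7, 9, 9, 11, 11, 11, 14, 21], requiring 7 comparisons. The merge step runs in O(n) time where n is the total number of elements.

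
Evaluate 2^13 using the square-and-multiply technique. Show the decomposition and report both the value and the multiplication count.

Computing 2^13 by squaring (build up from 2^1; each line after the first costs one multiplication):

2^1 = 2
2^2 = (2^1)^2 = 2^2 = 4
2^3 = 2 * 2^2 = 2 * 4 = 8
2^6 = (2^3)^2 = 8^2 = 64
2^12 = (2^6)^2 = 64^2 = 4096
2^13 = 2 * 2^12 = 2 * 4096 = 8192

Result: 8192
Multiplications needed: 5 (5 lines after 2^1)

2^13 = 8192. Using exponentiation by squaring, this requires 5 multiplications. The key idea: if the exponent is even, square the half-power; if odd, multiply by the base once.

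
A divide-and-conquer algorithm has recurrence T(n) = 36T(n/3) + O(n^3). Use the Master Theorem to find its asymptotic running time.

Master Theorem for T(n) = 36T(n/3) + O(n^3):

a = 36, b = 3, c = 3
log_b(a) = log_3(36) = 3.2619

Case 1: c = 3 < log_3(36) = 3.2619
T(n) = O(n^(log_3 36))

For T(n) = 36T(n/3) + O(n^3): log_3(36) = 3.2619. This is Case 1 of the Master Theorem (c < log_b(a), work dominated by leaves), giving O(n^(log_3 36)).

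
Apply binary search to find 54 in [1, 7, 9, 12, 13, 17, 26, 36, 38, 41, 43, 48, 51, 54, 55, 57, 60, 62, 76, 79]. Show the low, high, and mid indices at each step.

Binary search for 54 in [1, 7, 9, 12, 13, 17, 26, 36, 38, 41, 43, 48, 51, 54, 55, 57, 60, 62, 76, 79]:

lo=0, hi=19, mid=9, arr[mid]=41 -> 41 < 54, search right half
lo=10, hi=19, mid=14, arr[mid]=55 -> 55 > 54, search left half
lo=10, hi=13, mid=11, arr[mid]=48 -> 48 < 54, search right half
lo=12, hi=13, mid=12, arr[mid]=51 -> 51 < 54, search right half
lo=13, hi=13, mid=13, arr[mid]=54 -> Found target at index 13!

Binary search finds 54 at index 13 after 5 comparisons. The search repeatedly halves the search space by comparing with the middle element.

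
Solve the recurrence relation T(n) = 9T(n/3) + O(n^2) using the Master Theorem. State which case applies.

Master Theorem for T(n) = 9T(n/3) + O(n^2):

a = 9, b = 3, c = 2
log_b(a) = log_3(9) = 2.0000

Case 2: c = 2 = log_3(9) = 2.0000
T(n) = O(n^2 log n) = O(n^2 log n)

For T(n) = 9T(n/3) + O(n^2): log_3(9) = 2.0000. This is Case 2 of the Master Theorem (c = log_b(a), equal work at all levels), giving O(n^2 log n).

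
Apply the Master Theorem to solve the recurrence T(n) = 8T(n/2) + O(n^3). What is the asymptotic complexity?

Master Theorem for T(n) = 8T(n/2) + O(n^3):

a = 8, b = 2, c = 3
log_b(a) = log_2(8) = 3.0000

Case 2: c = 3 = log_2(8) = 3.0000
T(n) = O(n^3 log n) = O(n^3 log n)

For T(n) = 8T(n/2) + O(n^3): log_2(8) = 3.0000. This is Case 2 of the Master Theorem (c = log_b(a), equal work at all levels), giving O(n^3 log n).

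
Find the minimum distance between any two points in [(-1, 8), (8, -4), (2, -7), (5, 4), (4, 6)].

Computing all pairwise distances among 5 points:

d((-1, 8), (8, -4)) = 15.0
d((-1, 8), (2, -7)) = 15.2971
d((-1, 8), (5, 4)) = 7.2111
d((-1, 8), (4, 6)) = 5.3852
d((8, -4), (2, -7)) = 6.7082
d((8, -4), (5, 4)) = 8.544
d((8, -4), (4, 6)) = 10.7703
d((2, -7), (5, 4)) = 11.4018
d((2, -7), (4, 6)) = 13.1529
d((5, 4), (4, 6)) = 2.2361 <-- minimum

Closest pair: (5, 4) and (4, 6) with distance 2.2361

The closest pair is (5, 4) and (4, 6) with Euclidean distance 2.2361. For 5 points, brute-force pairwise comparison is shown above. For large n, the divide-and-conquer algorithm (sort by x, recurse on halves, check the dividing strip) achieves O(n log n).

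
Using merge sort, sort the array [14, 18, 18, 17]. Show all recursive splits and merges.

Merge sort trace:

Split: [14, 18, 18, 17] -> [14, 18] and [18, 17]
  Split: [14, 18] -> [14] and [18]
  Merge: [14] + [18] -> [14, 18]
  Split: [18, 17] -> [18] and [17]
  Merge: [18] + [17] -> [17, 18]
Merge: [14, 18] + [17, 18] -> [14, 17, 18, 18]

Final sorted array: [14, 17, 18, 18]

The merge sort proceeds by recursively splitting the array and merging sorted halves.
After all merges, the sorted array is [14, 17, 18, 18].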